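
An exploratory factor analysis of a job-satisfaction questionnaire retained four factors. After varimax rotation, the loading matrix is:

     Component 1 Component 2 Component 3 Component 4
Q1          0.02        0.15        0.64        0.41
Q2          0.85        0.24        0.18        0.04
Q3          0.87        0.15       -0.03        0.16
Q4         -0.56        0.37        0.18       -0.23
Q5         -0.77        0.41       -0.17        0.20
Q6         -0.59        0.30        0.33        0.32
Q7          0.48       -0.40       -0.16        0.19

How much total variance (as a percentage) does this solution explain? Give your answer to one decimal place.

Communalities: 0.6006, 0.8141, 0.8059, 0.5358, 0.8299, 0.6494, 0.4521; Σh² = 4.6878.
Total variance with 7 standardized items is 7, so the solution explains 4.6878/7 = 0.6697 = 66.97%.

67.0%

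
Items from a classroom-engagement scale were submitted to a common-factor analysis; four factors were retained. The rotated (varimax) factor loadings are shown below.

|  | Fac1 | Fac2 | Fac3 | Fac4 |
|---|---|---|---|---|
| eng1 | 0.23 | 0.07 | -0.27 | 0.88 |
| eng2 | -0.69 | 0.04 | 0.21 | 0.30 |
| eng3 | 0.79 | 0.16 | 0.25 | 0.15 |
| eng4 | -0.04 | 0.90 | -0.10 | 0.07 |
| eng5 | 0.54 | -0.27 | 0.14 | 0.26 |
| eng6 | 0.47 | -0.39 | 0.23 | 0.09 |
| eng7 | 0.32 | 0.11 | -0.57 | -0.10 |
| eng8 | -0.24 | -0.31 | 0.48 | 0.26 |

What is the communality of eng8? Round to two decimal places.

h² = (-0.24)² + (-0.31)² + 0.48² + 0.26² = 0.0576 + 0.0961 + 0.2304 + 0.0676 = 0.4517

0.45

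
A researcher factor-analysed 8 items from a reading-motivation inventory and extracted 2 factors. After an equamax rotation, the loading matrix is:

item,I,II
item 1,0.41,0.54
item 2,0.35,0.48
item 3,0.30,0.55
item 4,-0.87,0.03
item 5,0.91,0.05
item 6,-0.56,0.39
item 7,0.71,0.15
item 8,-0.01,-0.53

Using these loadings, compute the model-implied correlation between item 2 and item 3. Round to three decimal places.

r̂ = Σ λ_i·λ_j across factors = (0.35)(0.30) + (0.48)(0.55)
  = +0.1050 +0.2640 = 0.3690

0.369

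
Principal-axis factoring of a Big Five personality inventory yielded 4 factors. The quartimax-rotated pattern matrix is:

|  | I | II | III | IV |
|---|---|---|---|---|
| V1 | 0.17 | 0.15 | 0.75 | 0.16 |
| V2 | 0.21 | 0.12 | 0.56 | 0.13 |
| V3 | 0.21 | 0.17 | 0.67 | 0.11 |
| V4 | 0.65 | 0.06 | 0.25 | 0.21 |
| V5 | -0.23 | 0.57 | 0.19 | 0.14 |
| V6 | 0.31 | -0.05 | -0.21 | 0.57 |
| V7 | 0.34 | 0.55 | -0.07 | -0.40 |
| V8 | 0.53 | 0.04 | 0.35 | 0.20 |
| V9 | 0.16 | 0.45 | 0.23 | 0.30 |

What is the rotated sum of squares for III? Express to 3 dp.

SS loadings for III = 0.75² + 0.56² + 0.67² + 0.25² + 0.19² + (-0.21)² + (-0.07)² + 0.35² + 0.23² = 0.5625 + 0.3136 + 0.4489 + 0.0625 + 0.0361 + 0.0441 + 0.0049 + 0.1225 + 0.0529 = 1.6480

1.648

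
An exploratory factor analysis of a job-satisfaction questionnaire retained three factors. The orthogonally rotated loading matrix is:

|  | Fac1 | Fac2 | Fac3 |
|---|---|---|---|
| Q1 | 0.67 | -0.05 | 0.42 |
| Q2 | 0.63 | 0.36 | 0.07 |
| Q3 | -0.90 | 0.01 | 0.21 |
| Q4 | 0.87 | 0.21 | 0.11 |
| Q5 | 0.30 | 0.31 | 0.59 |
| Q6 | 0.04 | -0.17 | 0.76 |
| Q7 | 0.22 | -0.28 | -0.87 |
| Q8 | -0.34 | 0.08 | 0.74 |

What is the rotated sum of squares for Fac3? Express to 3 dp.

2.468

SS loadings for Fac3 = 0.42² + 0.07² + 0.21² + 0.11² + 0.59² + 0.76² + (-0.87)² + 0.74² = 0.1764 + 0.0049 + 0.0441 + 0.0121 + 0.3481 + 0.5776 + 0.7569 + 0.5476 = 2.4677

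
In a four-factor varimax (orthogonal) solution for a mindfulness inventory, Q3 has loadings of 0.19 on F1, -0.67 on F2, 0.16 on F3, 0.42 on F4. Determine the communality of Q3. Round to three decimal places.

0.687

h² = 0.19² + (-0.67)² + 0.16² + 0.42² = 0.0361 + 0.4489 + 0.0256 + 0.1764 = 0.6870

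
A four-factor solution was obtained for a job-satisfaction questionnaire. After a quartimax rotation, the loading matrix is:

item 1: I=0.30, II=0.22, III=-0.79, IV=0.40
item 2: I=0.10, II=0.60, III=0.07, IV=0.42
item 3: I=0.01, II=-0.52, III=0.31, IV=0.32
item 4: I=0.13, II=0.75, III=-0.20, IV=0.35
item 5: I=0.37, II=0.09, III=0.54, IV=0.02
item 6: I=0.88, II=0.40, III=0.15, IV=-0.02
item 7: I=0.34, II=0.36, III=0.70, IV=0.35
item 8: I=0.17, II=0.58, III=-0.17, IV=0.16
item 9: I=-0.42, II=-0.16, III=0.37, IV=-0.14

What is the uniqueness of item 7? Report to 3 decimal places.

h² = 0.34² + 0.36² + 0.70² + 0.35² = 0.1156 + 0.1296 + 0.4900 + 0.1225 = 0.8577
Uniqueness u² = 1 − h² = 1 − 0.8577 = 0.1423

0.142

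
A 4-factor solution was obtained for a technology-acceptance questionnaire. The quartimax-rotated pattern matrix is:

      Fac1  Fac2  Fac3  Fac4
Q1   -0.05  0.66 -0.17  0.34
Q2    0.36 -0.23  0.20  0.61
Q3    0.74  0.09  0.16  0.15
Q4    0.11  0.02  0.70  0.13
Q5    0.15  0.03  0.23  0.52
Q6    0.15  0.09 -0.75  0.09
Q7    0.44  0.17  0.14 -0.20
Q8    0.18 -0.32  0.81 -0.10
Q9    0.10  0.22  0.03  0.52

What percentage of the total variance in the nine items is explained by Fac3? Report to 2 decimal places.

SS loadings for Fac3 = (-0.17)² + 0.20² + 0.16² + 0.70² + 0.23² + (-0.75)² + 0.14² + 0.81² + 0.03² = 1.8765
With 9 standardized items, total variance = 9. Proportion = 1.8765/9 = 0.2085 → 20.85%.

20.85%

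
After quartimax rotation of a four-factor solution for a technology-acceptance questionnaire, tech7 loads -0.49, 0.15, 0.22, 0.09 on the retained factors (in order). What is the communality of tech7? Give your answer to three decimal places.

h² = (-0.49)² + 0.15² + 0.22² + 0.09² = 0.2401 + 0.0225 + 0.0484 + 0.0081 = 0.3191

0.319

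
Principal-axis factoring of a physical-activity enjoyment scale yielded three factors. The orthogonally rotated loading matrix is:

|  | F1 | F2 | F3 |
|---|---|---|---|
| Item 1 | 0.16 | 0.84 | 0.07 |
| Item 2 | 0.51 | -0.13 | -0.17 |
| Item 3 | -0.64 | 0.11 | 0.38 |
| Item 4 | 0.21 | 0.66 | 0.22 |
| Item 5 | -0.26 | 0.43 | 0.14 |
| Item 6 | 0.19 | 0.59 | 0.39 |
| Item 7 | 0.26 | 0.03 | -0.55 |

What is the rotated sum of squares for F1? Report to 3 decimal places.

SS loadings for F1 = 0.16² + 0.51² + (-0.64)² + 0.21² + (-0.26)² + 0.19² + 0.26² = 0.0256 + 0.2601 + 0.4096 + 0.0441 + 0.0676 + 0.0361 + 0.0676 = 0.9107

0.911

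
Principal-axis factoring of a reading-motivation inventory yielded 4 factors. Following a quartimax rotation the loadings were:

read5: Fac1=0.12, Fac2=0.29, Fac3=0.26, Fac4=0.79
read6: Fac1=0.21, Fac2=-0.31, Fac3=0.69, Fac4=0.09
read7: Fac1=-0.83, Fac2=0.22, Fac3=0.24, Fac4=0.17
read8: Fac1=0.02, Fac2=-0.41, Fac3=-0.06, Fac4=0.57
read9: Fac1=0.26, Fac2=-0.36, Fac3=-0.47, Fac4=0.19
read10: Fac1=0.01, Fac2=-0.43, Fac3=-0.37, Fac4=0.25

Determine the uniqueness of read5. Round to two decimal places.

h² = 0.12² + 0.29² + 0.26² + 0.79² = 0.0144 + 0.0841 + 0.0676 + 0.6241 = 0.7902
Uniqueness u² = 1 − h² = 1 − 0.7902 = 0.2098

0.21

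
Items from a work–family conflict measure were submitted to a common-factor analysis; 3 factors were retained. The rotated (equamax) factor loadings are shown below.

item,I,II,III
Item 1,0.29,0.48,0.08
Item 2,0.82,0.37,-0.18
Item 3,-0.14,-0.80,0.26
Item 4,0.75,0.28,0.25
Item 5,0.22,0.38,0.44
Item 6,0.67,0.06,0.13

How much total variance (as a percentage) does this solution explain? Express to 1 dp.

Communalities: 0.3209, 0.8417, 0.7272, 0.7034, 0.3864, 0.4694; Σh² = 3.4490.
Total variance with 6 standardized items is 6, so the solution explains 3.4490/6 = 0.5748 = 57.48%.

57.5%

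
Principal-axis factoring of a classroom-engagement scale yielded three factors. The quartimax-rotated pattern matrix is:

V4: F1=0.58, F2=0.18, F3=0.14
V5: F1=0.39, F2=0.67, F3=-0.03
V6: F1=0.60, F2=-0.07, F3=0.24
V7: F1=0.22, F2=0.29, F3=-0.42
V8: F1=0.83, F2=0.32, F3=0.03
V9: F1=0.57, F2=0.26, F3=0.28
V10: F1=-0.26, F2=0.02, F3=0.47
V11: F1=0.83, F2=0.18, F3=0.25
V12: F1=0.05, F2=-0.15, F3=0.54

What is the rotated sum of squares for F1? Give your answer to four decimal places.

SS loadings for F1 = 0.58² + 0.39² + 0.60² + 0.22² + 0.83² + 0.57² + (-0.26)² + 0.83² + 0.05² = 0.3364 + 0.1521 + 0.3600 + 0.0484 + 0.6889 + 0.3249 + 0.0676 + 0.6889 + 0.0025 = 2.6697

2.6697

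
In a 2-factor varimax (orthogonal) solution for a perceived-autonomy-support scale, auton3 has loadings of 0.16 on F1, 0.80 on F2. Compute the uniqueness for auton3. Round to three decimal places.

0.334

h² = 0.16² + 0.80² = 0.0256 + 0.6400 = 0.6656
Uniqueness u² = 1 − h² = 1 − 0.6656 = 0.3344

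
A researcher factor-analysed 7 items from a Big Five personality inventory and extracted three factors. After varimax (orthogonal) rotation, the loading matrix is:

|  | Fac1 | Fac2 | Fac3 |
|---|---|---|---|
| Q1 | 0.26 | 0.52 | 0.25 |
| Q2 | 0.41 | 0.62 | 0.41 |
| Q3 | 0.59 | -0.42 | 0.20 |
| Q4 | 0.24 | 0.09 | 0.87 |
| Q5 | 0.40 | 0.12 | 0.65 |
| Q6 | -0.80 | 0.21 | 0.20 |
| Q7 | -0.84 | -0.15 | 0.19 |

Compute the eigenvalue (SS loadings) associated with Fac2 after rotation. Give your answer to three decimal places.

0.920

SS loadings for Fac2 = 0.52² + 0.62² + (-0.42)² + 0.09² + 0.12² + 0.21² + (-0.15)² = 0.2704 + 0.3844 + 0.1764 + 0.0081 + 0.0144 + 0.0441 + 0.0225 = 0.9203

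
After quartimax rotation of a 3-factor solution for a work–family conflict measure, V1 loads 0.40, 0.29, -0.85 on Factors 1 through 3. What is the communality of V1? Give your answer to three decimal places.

h² = 0.40² + 0.29² + (-0.85)² = 0.1600 + 0.0841 + 0.7225 = 0.9666

0.967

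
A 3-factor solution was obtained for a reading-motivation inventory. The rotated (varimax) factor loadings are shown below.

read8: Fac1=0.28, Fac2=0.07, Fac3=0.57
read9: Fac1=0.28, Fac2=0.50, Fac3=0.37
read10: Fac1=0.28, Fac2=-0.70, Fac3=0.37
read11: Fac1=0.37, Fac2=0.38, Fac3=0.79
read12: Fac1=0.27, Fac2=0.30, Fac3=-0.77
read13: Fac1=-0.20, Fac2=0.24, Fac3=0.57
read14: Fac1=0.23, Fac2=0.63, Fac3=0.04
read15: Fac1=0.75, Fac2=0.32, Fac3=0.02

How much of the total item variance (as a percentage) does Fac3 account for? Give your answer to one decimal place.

SS loadings for Fac3 = 0.57² + 0.37² + 0.37² + 0.79² + (-0.77)² + 0.57² + 0.04² + 0.02² = 2.1426
With 8 standardized items, total variance = 8. Proportion = 2.1426/8 = 0.2678 → 26.78%.

26.8%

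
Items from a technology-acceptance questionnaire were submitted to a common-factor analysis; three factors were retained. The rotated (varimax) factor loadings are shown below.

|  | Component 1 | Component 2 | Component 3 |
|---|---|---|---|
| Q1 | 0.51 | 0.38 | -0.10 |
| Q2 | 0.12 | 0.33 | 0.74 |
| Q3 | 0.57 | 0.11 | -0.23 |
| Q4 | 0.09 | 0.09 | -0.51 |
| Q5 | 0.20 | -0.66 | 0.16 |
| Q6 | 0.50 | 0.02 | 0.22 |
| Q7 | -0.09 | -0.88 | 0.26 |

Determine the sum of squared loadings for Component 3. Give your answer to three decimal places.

SS loadings for Component 3 = (-0.10)² + 0.74² + (-0.23)² + (-0.51)² + 0.16² + 0.22² + 0.26² = 0.0100 + 0.5476 + 0.0529 + 0.2601 + 0.0256 + 0.0484 + 0.0676 = 1.0122

1.012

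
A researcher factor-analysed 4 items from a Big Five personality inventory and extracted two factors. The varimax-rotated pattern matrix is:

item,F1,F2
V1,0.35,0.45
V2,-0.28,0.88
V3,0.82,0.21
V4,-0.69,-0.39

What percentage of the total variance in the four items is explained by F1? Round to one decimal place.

33.7%

SS loadings for F1 = 0.35² + (-0.28)² + 0.82² + (-0.69)² = 1.3494
With 4 standardized items, total variance = 4. Proportion = 1.3494/4 = 0.3373 → 33.73%.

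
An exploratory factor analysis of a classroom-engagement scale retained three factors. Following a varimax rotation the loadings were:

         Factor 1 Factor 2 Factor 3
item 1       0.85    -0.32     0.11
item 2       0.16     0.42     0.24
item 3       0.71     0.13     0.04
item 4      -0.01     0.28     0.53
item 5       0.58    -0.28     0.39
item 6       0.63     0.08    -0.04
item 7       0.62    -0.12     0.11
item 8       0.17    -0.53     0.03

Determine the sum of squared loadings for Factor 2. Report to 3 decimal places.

0.754

SS loadings for Factor 2 = (-0.32)² + 0.42² + 0.13² + 0.28² + (-0.28)² + 0.08² + (-0.12)² + (-0.53)² = 0.1024 + 0.1764 + 0.0169 + 0.0784 + 0.0784 + 0.0064 + 0.0144 + 0.2809 = 0.7542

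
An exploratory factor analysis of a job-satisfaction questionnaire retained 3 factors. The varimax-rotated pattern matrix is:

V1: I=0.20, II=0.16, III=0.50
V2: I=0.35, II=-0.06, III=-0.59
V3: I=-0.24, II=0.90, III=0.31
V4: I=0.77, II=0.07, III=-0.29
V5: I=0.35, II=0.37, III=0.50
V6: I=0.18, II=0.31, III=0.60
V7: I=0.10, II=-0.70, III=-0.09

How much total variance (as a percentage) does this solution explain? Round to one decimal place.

56.3%

Communalities: 0.3156, 0.4742, 0.9637, 0.6819, 0.5094, 0.4885, 0.5081; Σh² = 3.9414.
Total variance with 7 standardized items is 7, so the solution explains 3.9414/7 = 0.5631 = 56.31%.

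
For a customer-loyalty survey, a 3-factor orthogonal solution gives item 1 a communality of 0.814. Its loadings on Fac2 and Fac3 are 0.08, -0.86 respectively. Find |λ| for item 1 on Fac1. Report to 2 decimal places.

0.26

Under orthogonal rotation h² = Σλ², so λ_Fac1² = h² − (0.7460) = 0.814 − 0.7460 = 0.0680.
|λ| = √0.0680 = 0.2608.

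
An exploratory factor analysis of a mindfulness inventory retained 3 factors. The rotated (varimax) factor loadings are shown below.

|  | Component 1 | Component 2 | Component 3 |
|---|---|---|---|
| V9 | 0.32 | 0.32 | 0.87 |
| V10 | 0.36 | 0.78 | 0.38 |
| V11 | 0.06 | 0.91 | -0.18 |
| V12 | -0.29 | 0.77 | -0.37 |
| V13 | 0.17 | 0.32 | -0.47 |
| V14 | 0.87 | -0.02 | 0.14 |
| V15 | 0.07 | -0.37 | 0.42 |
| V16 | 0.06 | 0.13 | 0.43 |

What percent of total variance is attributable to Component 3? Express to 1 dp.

20.9%

SS loadings for Component 3 = 0.87² + 0.38² + (-0.18)² + (-0.37)² + (-0.47)² + 0.14² + 0.42² + 0.43² = 1.6724
With 8 standardized items, total variance = 8. Proportion = 1.6724/8 = 0.2090 → 20.90%.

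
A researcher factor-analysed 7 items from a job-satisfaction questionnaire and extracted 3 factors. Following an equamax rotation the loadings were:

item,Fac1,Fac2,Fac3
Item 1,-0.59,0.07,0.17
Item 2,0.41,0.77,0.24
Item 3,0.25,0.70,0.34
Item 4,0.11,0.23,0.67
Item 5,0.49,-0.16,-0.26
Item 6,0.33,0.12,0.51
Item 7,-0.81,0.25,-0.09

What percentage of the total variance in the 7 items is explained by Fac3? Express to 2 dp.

14.10%

SS loadings for Fac3 = 0.17² + 0.24² + 0.34² + 0.67² + (-0.26)² + 0.51² + (-0.09)² = 0.9868
With 7 standardized items, total variance = 7. Proportion = 0.9868/7 = 0.1410 → 14.10%.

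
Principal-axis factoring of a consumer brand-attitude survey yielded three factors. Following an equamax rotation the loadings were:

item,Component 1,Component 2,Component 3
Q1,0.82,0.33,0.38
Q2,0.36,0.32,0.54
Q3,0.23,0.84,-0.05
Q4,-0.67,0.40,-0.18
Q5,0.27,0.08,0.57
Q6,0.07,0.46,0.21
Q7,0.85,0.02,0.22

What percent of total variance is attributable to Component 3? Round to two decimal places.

SS loadings for Component 3 = 0.38² + 0.54² + (-0.05)² + (-0.18)² + 0.57² + 0.21² + 0.22² = 0.8883
With 7 standardized items, total variance = 7. Proportion = 0.8883/7 = 0.1269 → 12.69%.

12.69%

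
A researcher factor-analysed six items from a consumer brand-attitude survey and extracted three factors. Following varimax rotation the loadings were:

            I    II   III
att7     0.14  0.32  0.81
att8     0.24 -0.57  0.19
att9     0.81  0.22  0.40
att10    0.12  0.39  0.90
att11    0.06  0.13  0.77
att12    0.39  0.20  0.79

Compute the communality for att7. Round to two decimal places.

0.78

h² = 0.14² + 0.32² + 0.81² = 0.0196 + 0.1024 + 0.6561 = 0.7781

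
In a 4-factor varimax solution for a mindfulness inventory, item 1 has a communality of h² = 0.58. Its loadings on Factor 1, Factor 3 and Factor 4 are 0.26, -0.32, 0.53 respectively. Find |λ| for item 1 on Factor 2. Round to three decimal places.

Under orthogonal rotation h² = Σλ², so λ_Factor 2² = h² − (0.4509) = 0.58 − 0.4509 = 0.1291.
|λ| = √0.1291 = 0.3593.

0.359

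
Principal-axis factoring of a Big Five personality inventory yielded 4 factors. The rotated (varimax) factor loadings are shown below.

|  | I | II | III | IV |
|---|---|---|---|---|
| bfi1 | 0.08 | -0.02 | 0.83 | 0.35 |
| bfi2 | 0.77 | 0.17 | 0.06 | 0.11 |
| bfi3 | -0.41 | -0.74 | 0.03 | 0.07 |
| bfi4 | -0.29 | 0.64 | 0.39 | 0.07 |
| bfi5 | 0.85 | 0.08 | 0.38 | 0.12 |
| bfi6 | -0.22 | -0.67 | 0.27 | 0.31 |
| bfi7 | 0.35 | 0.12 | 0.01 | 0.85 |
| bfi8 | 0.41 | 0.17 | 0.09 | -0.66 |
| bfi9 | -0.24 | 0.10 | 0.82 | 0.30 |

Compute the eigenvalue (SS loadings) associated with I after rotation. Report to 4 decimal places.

1.9706

SS loadings for I = 0.08² + 0.77² + (-0.41)² + (-0.29)² + 0.85² + (-0.22)² + 0.35² + 0.41² + (-0.24)² = 0.0064 + 0.5929 + 0.1681 + 0.0841 + 0.7225 + 0.0484 + 0.1225 + 0.1681 + 0.0576 = 1.9706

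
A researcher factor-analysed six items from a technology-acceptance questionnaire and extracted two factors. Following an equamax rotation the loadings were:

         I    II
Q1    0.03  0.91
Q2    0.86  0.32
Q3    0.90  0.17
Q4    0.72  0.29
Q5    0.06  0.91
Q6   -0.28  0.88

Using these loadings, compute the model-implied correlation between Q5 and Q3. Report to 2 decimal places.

r̂ = Σ λ_i·λ_j across factors = (0.06)(0.90) + (0.91)(0.17)
  = +0.0540 +0.1547 = 0.2087

0.21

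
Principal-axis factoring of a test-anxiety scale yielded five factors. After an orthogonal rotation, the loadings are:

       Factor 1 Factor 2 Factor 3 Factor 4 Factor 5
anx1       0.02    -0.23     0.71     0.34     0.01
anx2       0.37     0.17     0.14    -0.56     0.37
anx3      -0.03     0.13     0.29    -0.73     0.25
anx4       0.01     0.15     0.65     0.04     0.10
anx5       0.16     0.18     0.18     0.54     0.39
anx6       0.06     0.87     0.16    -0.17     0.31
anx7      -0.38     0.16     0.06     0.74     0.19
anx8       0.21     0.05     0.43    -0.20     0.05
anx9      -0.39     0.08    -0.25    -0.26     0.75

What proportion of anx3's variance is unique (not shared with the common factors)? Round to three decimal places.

h² = (-0.03)² + 0.13² + 0.29² + (-0.73)² + 0.25² = 0.0009 + 0.0169 + 0.0841 + 0.5329 + 0.0625 = 0.6973
Uniqueness u² = 1 − h² = 1 − 0.6973 = 0.3027

0.303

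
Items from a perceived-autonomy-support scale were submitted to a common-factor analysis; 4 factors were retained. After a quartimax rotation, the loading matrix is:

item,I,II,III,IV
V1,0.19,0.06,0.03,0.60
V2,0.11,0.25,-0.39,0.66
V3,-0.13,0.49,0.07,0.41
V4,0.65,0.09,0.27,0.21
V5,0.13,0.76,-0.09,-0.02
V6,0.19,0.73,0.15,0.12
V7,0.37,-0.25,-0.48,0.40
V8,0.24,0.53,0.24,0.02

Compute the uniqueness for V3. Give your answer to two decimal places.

h² = (-0.13)² + 0.49² + 0.07² + 0.41² = 0.0169 + 0.2401 + 0.0049 + 0.1681 = 0.4300
Uniqueness u² = 1 − h² = 1 − 0.4300 = 0.5700

0.57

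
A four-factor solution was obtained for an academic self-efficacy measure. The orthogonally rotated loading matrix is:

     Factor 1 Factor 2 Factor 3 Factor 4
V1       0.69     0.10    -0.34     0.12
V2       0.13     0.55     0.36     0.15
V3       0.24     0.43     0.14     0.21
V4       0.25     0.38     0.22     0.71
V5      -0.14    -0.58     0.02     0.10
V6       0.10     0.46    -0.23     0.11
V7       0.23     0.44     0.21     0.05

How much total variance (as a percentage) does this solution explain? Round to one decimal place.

44.3%

Communalities: 0.6161, 0.4715, 0.3062, 0.7594, 0.3664, 0.2866, 0.2931; Σh² = 3.0993.
Total variance with 7 standardized items is 7, so the solution explains 3.0993/7 = 0.4428 = 44.28%.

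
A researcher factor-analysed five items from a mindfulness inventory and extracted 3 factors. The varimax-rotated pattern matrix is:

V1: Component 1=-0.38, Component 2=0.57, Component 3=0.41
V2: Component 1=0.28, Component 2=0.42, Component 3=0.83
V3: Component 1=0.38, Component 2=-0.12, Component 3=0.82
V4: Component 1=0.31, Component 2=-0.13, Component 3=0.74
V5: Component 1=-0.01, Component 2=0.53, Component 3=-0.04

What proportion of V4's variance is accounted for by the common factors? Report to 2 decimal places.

0.66

h² = 0.31² + (-0.13)² + 0.74² = 0.0961 + 0.0169 + 0.5476 = 0.6606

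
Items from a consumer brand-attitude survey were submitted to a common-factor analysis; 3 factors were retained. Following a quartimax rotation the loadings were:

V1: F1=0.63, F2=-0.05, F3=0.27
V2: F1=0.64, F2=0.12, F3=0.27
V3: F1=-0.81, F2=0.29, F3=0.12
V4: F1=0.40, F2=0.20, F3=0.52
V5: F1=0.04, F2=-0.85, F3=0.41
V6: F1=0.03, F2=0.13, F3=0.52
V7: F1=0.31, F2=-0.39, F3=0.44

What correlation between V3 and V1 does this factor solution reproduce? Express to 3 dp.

-0.492

r̂ = Σ λ_i·λ_j across factors = (-0.81)(0.63) + (0.29)(-0.05) + (0.12)(0.27)
  = -0.5103 -0.0145 +0.0324 = -0.4924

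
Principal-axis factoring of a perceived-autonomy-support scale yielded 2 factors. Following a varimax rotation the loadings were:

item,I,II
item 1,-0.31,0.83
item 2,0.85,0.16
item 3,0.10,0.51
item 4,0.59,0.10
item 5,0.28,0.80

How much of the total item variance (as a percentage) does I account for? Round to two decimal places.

SS loadings for I = (-0.31)² + 0.85² + 0.10² + 0.59² + 0.28² = 1.2551
With 5 standardized items, total variance = 5. Proportion = 1.2551/5 = 0.2510 → 25.10%.

25.10%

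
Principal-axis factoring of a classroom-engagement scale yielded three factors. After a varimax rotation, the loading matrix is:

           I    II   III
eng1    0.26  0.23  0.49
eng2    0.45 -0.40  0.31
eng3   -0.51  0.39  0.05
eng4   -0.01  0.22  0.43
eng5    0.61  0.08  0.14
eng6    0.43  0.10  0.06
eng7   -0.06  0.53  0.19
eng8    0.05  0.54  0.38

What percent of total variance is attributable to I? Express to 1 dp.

13.7%

SS loadings for I = 0.26² + 0.45² + (-0.51)² + (-0.01)² + 0.61² + 0.43² + (-0.06)² + 0.05² = 1.0934
With 8 standardized items, total variance = 8. Proportion = 1.0934/8 = 0.1367 → 13.67%.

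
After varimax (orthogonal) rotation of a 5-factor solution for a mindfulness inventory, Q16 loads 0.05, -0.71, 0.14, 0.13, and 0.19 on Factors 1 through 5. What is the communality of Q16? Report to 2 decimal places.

h² = 0.05² + (-0.71)² + 0.14² + 0.13² + 0.19² = 0.0025 + 0.5041 + 0.0196 + 0.0169 + 0.0361 = 0.5792

0.58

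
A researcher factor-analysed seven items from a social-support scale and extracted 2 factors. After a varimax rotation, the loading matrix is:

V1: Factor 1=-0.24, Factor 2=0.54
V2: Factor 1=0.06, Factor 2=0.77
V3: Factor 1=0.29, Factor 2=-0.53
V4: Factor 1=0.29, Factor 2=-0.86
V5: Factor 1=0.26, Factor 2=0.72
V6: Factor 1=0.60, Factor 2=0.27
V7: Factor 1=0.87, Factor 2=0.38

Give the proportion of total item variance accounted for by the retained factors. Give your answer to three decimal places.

0.579

Communalities: 0.3492, 0.5965, 0.3650, 0.8237, 0.5860, 0.4329, 0.9013; Σh² = 4.0546.
Total variance with 7 standardized items is 7, so the solution explains 4.0546/7 = 0.5792.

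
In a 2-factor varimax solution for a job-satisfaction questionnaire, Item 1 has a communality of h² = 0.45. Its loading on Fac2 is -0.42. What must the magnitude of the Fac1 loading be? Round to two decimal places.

0.52

Under orthogonal rotation h² = Σλ², so λ_Fac1² = h² − (0.1764) = 0.45 − 0.1764 = 0.2736.
|λ| = √0.2736 = 0.5231.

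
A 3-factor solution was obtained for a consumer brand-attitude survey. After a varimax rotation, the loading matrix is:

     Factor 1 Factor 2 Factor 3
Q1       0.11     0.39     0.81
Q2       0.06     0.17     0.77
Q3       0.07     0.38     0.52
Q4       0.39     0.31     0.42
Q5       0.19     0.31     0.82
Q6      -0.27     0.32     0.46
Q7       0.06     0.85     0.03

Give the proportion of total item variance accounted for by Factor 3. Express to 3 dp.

SS loadings for Factor 3 = 0.81² + 0.77² + 0.52² + 0.42² + 0.82² + 0.46² + 0.03² = 2.5807
Proportion of variance = 2.5807 / 7 = 0.3687.

0.369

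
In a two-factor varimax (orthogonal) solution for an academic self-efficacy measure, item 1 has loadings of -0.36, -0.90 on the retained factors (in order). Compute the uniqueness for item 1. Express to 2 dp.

h² = (-0.36)² + (-0.90)² = 0.1296 + 0.8100 = 0.9396
Uniqueness u² = 1 − h² = 1 − 0.9396 = 0.0604

0.06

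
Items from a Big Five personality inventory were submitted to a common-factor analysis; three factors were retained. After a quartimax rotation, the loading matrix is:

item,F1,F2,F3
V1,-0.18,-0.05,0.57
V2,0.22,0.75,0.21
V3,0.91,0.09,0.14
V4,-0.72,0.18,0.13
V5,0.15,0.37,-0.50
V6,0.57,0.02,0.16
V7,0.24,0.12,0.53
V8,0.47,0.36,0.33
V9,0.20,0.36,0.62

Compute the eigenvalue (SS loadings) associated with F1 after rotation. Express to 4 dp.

2.0932

SS loadings for F1 = (-0.18)² + 0.22² + 0.91² + (-0.72)² + 0.15² + 0.57² + 0.24² + 0.47² + 0.20² = 0.0324 + 0.0484 + 0.8281 + 0.5184 + 0.0225 + 0.3249 + 0.0576 + 0.2209 + 0.0400 = 2.0932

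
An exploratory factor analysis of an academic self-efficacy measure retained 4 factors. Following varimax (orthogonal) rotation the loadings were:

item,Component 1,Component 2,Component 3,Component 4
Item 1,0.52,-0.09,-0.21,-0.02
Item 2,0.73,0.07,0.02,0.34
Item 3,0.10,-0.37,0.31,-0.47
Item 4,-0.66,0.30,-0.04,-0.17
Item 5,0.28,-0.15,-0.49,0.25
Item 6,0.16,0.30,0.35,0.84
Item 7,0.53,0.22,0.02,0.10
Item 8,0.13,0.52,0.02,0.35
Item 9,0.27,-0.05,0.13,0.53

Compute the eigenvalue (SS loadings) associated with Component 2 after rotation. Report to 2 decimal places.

0.67

SS loadings for Component 2 = (-0.09)² + 0.07² + (-0.37)² + 0.30² + (-0.15)² + 0.30² + 0.22² + 0.52² + (-0.05)² = 0.0081 + 0.0049 + 0.1369 + 0.0900 + 0.0225 + 0.0900 + 0.0484 + 0.2704 + 0.0025 = 0.6737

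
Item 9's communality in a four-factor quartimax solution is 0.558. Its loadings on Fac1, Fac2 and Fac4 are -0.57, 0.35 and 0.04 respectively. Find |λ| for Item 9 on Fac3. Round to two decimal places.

Under orthogonal rotation h² = Σλ², so λ_Fac3² = h² − (0.4490) = 0.558 − 0.4490 = 0.1090.
|λ| = √0.1090 = 0.3302.

0.33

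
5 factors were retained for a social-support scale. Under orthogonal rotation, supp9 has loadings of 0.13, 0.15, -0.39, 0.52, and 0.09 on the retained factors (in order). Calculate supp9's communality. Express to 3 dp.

h² = 0.13² + 0.15² + (-0.39)² + 0.52² + 0.09² = 0.0169 + 0.0225 + 0.1521 + 0.2704 + 0.0081 = 0.4700

0.470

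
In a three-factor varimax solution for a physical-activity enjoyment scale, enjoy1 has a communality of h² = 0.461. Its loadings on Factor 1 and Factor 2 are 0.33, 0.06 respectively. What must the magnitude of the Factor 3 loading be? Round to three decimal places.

0.590

Under orthogonal rotation h² = Σλ², so λ_Factor 3² = h² − (0.1125) = 0.461 − 0.1125 = 0.3485.
|λ| = √0.3485 = 0.5903.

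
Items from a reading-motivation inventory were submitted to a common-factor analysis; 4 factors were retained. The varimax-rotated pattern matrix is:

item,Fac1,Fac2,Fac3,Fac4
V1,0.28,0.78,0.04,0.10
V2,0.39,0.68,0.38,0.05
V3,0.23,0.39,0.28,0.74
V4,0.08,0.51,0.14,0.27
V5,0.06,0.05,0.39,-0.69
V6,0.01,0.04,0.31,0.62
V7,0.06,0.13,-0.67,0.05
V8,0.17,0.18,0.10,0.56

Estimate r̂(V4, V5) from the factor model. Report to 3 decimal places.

-0.101

r̂ = Σ λ_i·λ_j across factors = (0.08)(0.06) + (0.51)(0.05) + (0.14)(0.39) + (0.27)(-0.69)
  = +0.0048 +0.0255 +0.0546 -0.1863 = -0.1014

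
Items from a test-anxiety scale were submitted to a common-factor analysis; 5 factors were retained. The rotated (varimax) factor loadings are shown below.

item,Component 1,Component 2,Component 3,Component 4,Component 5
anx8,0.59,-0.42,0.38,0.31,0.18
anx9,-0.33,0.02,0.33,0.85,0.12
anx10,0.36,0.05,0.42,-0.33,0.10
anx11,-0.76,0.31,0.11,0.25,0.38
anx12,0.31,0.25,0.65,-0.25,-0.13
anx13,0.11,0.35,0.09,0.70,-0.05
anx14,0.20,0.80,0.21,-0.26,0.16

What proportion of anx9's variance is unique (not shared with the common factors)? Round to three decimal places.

h² = (-0.33)² + 0.02² + 0.33² + 0.85² + 0.12² = 0.1089 + 0.0004 + 0.1089 + 0.7225 + 0.0144 = 0.9551
Uniqueness u² = 1 − h² = 1 − 0.9551 = 0.0449

0.045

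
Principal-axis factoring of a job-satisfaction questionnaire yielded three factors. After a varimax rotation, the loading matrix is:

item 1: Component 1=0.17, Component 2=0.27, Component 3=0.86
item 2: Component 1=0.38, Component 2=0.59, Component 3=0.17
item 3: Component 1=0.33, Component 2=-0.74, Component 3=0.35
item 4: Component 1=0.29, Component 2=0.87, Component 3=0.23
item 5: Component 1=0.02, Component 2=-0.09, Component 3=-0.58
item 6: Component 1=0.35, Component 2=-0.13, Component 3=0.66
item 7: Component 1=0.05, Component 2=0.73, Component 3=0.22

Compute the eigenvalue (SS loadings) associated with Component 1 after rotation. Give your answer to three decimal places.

0.492

SS loadings for Component 1 = 0.17² + 0.38² + 0.33² + 0.29² + 0.02² + 0.35² + 0.05² = 0.0289 + 0.1444 + 0.1089 + 0.0841 + 0.0004 + 0.1225 + 0.0025 = 0.4917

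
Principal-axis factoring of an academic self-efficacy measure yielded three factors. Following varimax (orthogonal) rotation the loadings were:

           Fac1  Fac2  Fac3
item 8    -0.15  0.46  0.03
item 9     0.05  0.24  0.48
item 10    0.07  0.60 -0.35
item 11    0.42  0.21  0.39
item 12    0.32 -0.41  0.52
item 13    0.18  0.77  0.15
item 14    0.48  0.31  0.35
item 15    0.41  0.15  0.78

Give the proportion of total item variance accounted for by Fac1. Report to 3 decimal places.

0.092

SS loadings for Fac1 = (-0.15)² + 0.05² + 0.07² + 0.42² + 0.32² + 0.18² + 0.48² + 0.41² = 0.7396
Proportion of variance = 0.7396 / 8 = 0.0924.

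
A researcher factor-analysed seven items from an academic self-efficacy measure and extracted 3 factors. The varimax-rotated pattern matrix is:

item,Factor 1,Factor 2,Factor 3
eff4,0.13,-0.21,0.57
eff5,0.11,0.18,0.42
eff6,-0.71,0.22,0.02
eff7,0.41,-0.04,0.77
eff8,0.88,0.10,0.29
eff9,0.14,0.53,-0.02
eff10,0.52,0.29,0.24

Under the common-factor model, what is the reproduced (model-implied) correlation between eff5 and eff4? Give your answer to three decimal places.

0.216

r̂ = Σ λ_i·λ_j across factors = (0.11)(0.13) + (0.18)(-0.21) + (0.42)(0.57)
  = +0.0143 -0.0378 +0.2394 = 0.2159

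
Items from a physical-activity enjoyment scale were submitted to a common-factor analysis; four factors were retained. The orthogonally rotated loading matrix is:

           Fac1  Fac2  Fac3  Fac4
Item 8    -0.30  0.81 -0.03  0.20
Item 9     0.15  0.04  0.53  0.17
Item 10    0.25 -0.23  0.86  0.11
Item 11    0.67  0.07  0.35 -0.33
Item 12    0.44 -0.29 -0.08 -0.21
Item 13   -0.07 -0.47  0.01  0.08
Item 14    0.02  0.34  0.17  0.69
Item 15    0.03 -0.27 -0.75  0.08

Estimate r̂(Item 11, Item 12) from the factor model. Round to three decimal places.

r̂ = Σ λ_i·λ_j across factors = (0.67)(0.44) + (0.07)(-0.29) + (0.35)(-0.08) + (-0.33)(-0.21)
  = +0.2948 -0.0203 -0.0280 +0.0693 = 0.3158

0.316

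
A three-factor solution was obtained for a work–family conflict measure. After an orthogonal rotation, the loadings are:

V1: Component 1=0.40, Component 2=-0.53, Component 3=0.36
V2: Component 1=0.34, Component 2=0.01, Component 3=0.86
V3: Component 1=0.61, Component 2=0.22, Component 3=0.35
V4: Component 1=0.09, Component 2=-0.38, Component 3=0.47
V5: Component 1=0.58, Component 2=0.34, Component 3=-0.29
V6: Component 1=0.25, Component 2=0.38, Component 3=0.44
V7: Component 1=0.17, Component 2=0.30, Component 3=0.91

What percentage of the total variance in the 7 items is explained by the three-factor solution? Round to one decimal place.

60.4%

Communalities: 0.5705, 0.8553, 0.5430, 0.3734, 0.5361, 0.4005, 0.9470; Σh² = 4.2258.
Total variance with 7 standardized items is 7, so the solution explains 4.2258/7 = 0.6037 = 60.37%.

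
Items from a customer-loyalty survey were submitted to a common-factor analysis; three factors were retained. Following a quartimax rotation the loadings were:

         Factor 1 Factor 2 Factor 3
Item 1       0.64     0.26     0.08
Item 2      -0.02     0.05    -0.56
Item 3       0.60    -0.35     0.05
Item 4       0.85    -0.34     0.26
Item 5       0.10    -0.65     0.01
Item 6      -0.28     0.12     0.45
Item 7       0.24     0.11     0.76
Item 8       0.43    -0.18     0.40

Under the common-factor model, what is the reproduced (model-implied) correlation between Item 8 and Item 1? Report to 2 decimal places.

r̂ = Σ λ_i·λ_j across factors = (0.43)(0.64) + (-0.18)(0.26) + (0.40)(0.08)
  = +0.2752 -0.0468 +0.0320 = 0.2604

0.26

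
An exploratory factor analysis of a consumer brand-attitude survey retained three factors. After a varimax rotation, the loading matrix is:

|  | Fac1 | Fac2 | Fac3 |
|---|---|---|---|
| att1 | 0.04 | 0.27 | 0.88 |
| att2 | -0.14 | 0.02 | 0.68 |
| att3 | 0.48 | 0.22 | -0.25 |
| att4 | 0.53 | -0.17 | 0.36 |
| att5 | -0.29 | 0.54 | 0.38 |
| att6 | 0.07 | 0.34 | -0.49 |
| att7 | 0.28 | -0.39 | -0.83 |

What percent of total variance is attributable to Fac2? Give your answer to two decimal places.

10.14%

SS loadings for Fac2 = 0.27² + 0.02² + 0.22² + (-0.17)² + 0.54² + 0.34² + (-0.39)² = 0.7099
With 7 standardized items, total variance = 7. Proportion = 0.7099/7 = 0.1014 → 10.14%.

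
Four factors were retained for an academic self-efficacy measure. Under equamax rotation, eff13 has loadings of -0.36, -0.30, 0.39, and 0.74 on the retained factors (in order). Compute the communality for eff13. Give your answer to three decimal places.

0.919

h² = (-0.36)² + (-0.30)² + 0.39² + 0.74² = 0.1296 + 0.0900 + 0.1521 + 0.5476 = 0.9193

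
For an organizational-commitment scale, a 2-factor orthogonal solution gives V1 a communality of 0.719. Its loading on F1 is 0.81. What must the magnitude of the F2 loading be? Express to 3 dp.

0.251

Under orthogonal rotation h² = Σλ², so λ_F2² = h² − (0.6561) = 0.719 − 0.6561 = 0.0629.
|λ| = √0.0629 = 0.2508.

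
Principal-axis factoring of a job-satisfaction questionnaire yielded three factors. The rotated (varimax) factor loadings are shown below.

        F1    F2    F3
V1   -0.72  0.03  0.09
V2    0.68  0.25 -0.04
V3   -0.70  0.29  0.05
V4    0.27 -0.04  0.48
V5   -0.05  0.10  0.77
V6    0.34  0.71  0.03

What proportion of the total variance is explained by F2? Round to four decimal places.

0.1105

SS loadings for F2 = 0.03² + 0.25² + 0.29² + (-0.04)² + 0.10² + 0.71² = 0.6632
Proportion of variance = 0.6632 / 6 = 0.1105.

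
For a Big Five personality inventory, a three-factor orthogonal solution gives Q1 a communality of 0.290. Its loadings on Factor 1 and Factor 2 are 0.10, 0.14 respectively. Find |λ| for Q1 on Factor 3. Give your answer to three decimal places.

Under orthogonal rotation h² = Σλ², so λ_Factor 3² = h² − (0.0296) = 0.290 − 0.0296 = 0.2604.
|λ| = √0.2604 = 0.5103.

0.510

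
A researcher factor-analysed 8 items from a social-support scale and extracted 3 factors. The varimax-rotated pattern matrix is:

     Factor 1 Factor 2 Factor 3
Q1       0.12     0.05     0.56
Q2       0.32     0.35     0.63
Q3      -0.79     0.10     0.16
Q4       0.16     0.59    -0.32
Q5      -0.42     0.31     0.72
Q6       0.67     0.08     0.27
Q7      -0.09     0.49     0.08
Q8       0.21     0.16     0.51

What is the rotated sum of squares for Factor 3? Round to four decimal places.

SS loadings for Factor 3 = 0.56² + 0.63² + 0.16² + (-0.32)² + 0.72² + 0.27² + 0.08² + 0.51² = 0.3136 + 0.3969 + 0.0256 + 0.1024 + 0.5184 + 0.0729 + 0.0064 + 0.2601 = 1.6963

1.6963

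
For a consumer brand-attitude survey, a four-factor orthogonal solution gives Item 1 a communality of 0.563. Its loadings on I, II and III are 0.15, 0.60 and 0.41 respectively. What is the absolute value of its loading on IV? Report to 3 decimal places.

Under orthogonal rotation h² = Σλ², so λ_IV² = h² − (0.5506) = 0.563 − 0.5506 = 0.0124.
|λ| = √0.0124 = 0.1114.

0.111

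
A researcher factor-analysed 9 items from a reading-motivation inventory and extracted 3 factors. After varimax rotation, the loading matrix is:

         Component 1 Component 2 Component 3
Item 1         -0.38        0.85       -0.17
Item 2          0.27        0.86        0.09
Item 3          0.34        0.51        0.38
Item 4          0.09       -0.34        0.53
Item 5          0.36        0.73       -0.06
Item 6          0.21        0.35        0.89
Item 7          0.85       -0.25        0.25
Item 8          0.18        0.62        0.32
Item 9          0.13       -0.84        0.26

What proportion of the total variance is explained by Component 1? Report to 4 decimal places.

0.1429

SS loadings for Component 1 = (-0.38)² + 0.27² + 0.34² + 0.09² + 0.36² + 0.21² + 0.85² + 0.18² + 0.13² = 1.2865
Proportion of variance = 1.2865 / 9 = 0.1429.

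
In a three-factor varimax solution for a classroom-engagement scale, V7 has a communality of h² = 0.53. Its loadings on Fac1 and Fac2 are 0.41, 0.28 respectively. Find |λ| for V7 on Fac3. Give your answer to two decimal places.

Under orthogonal rotation h² = Σλ², so λ_Fac3² = h² − (0.2465) = 0.53 − 0.2465 = 0.2835.
|λ| = √0.2835 = 0.5324.

0.53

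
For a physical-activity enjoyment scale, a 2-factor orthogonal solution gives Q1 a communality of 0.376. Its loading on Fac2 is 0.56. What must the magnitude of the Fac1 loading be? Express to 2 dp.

Under orthogonal rotation h² = Σλ², so λ_Fac1² = h² − (0.3136) = 0.376 − 0.3136 = 0.0624.
|λ| = √0.0624 = 0.2498.

0.25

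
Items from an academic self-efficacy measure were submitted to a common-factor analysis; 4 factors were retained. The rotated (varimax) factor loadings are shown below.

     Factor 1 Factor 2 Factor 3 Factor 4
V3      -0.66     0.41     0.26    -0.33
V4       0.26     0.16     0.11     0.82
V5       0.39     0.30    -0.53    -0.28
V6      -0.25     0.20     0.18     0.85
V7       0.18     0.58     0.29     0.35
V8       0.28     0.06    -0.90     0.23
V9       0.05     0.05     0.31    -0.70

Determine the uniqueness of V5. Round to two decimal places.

h² = 0.39² + 0.30² + (-0.53)² + (-0.28)² = 0.1521 + 0.0900 + 0.2809 + 0.0784 = 0.6014
Uniqueness u² = 1 − h² = 1 − 0.6014 = 0.3986

0.40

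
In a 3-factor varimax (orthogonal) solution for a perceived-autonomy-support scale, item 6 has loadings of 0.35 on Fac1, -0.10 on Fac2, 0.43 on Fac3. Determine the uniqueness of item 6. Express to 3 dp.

0.683

h² = 0.35² + (-0.10)² + 0.43² = 0.1225 + 0.0100 + 0.1849 = 0.3174
Uniqueness u² = 1 − h² = 1 − 0.3174 = 0.6826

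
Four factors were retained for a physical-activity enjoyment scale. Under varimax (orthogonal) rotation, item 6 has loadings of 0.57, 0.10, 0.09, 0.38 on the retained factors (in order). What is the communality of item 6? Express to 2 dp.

0.49

h² = 0.57² + 0.10² + 0.09² + 0.38² = 0.3249 + 0.0100 + 0.0081 + 0.1444 = 0.4874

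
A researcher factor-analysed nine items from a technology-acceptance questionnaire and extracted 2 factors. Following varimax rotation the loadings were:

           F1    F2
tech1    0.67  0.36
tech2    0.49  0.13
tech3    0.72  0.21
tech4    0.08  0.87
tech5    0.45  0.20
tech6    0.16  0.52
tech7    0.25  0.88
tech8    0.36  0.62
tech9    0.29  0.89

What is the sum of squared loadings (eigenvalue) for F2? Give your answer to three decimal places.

3.209

SS loadings for F2 = 0.36² + 0.13² + 0.21² + 0.87² + 0.20² + 0.52² + 0.88² + 0.62² + 0.89² = 0.1296 + 0.0169 + 0.0441 + 0.7569 + 0.0400 + 0.2704 + 0.7744 + 0.3844 + 0.7921 = 3.2088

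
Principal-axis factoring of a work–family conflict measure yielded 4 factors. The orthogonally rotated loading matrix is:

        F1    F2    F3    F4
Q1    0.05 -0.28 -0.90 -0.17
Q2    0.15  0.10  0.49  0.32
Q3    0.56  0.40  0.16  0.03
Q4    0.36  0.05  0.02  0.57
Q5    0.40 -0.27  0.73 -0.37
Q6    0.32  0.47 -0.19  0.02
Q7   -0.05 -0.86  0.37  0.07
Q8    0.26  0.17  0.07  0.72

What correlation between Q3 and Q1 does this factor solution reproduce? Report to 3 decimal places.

-0.233

r̂ = Σ λ_i·λ_j across factors = (0.56)(0.05) + (0.40)(-0.28) + (0.16)(-0.90) + (0.03)(-0.17)
  = +0.0280 -0.1120 -0.1440 -0.0051 = -0.2331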